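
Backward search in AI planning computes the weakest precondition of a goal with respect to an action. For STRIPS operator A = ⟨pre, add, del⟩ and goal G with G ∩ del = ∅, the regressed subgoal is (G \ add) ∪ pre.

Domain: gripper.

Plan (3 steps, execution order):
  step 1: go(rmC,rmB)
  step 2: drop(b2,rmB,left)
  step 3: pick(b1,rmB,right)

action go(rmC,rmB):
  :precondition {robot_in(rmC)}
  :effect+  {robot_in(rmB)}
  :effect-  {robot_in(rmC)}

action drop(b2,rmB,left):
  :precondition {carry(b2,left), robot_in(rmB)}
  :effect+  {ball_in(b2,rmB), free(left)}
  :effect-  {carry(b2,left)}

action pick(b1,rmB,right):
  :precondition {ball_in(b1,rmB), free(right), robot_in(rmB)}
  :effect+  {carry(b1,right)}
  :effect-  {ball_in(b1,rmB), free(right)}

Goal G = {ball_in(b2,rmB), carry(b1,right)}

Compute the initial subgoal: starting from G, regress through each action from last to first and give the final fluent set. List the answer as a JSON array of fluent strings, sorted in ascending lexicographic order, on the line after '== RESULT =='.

Work backward from the goal:
  through step 3 (pick(b1,rmB,right)): drop {carry(b1,right)}, keep {ball_in(b2,rmB)}, require {ball_in(b1,rmB), free(right), robot_in(rmB)}
    → {ball_in(b1,rmB), ball_in(b2,rmB), free(right), robot_in(rmB)}
  through step 2 (drop(b2,rmB,left)): drop {ball_in(b2,rmB)}, keep {ball_in(b1,rmB), free(right), robot_in(rmB)}, require {carry(b2,left), robot_in(rmB)}
    → {ball_in(b1,rmB), carry(b2,left), free(right), robot_in(rmB)}
  through step 1 (go(rmC,rmB)): drop {robot_in(rmB)}, keep {ball_in(b1,rmB), carry(b2,left), free(right)}, require {robot_in(rmC)}
    → {ball_in(b1,rmB), carry(b2,left), free(right), robot_in(rmC)}

== RESULT ==
["ball_in(b1,rmB)", "carry(b2,left)", "free(right)", "robot_in(rmC)"]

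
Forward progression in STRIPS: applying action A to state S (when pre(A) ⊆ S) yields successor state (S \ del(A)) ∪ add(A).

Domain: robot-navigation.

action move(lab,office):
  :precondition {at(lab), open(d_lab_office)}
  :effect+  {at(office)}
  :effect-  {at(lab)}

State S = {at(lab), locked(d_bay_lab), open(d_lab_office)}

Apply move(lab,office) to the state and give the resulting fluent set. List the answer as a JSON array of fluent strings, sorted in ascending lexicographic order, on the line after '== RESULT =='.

Compute (S \ del) ∪ add:
  pre ⊆ S: {at(lab), open(d_lab_office)} ⊆ S  — applicable
  S \ del = {locked(d_bay_lab), open(d_lab_office)}
  ∪ add   = {at(office), locked(d_bay_lab), open(d_lab_office)}

== RESULT ==
["at(office)", "locked(d_bay_lab)", "open(d_lab_office)"]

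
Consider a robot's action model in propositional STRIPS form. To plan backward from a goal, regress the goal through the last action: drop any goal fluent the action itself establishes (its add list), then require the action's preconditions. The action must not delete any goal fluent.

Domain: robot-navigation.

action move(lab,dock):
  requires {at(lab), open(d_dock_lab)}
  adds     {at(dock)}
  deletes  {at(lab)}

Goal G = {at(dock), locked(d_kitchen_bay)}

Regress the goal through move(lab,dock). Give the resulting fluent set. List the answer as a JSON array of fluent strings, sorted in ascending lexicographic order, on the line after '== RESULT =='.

Compute (G \ add) ∪ pre:
  G ∩ del = {}  (empty — regression defined)
  G \ add = {at(dock), locked(d_kitchen_bay)} \ {at(dock)} = {locked(d_kitchen_bay)}
  ∪ pre   = {locked(d_kitchen_bay)} ∪ {at(lab), open(d_dock_lab)}
          = {at(lab), locked(d_kitchen_bay), open(d_dock_lab)}

== RESULT ==
["at(lab)", "locked(d_kitchen_bay)", "open(d_dock_lab)"]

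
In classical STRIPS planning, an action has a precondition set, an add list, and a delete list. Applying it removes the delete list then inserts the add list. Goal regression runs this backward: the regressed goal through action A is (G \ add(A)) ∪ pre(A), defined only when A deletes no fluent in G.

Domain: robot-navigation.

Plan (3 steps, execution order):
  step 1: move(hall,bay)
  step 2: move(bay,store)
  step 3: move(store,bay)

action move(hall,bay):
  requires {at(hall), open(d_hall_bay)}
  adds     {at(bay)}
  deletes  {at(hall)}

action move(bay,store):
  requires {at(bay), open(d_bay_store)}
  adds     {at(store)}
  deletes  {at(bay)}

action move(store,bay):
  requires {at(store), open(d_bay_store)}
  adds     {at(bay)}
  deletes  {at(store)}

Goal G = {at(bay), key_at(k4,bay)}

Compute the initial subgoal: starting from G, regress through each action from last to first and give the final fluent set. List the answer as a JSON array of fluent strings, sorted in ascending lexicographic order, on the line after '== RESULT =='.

Work backward from the goal:
  through step 3 (move(store,bay)): drop {at(bay)}, keep {key_at(k4,bay)}, require {at(store), open(d_bay_store)}
    → {at(store), key_at(k4,bay), open(d_bay_store)}
  through step 2 (move(bay,store)): drop {at(store)}, keep {key_at(k4,bay), open(d_bay_store)}, require {at(bay), open(d_bay_store)}
    → {at(bay), key_at(k4,bay), open(d_bay_store)}
  through step 1 (move(hall,bay)): drop {at(bay)}, keep {key_at(k4,bay), open(d_bay_store)}, require {at(hall), open(d_hall_bay)}
    → {at(hall), key_at(k4,bay), open(d_bay_store), open(d_hall_bay)}

== RESULT ==
["at(hall)", "key_at(k4,bay)", "open(d_bay_store)", "open(d_hall_bay)"]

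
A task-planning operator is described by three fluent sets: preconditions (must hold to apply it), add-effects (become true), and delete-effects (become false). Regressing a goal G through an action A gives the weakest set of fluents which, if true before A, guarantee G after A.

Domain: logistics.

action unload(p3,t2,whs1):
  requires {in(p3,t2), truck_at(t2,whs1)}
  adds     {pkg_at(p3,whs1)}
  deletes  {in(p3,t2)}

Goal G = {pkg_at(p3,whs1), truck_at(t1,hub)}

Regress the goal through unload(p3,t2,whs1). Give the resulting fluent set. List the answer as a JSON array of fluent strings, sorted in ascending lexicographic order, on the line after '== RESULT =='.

Compute (G \ add) ∪ pre:
  G ∩ del = {}  (empty — regression defined)
  G \ add = {pkg_at(p3,whs1), truck_at(t1,hub)} \ {pkg_at(p3,whs1)} = {truck_at(t1,hub)}
  ∪ pre   = {truck_at(t1,hub)} ∪ {in(p3,t2), truck_at(t2,whs1)}
          = {in(p3,t2), truck_at(t1,hub), truck_at(t2,whs1)}

== RESULT ==
["in(p3,t2)", "truck_at(t1,hub)", "truck_at(t2,whs1)"]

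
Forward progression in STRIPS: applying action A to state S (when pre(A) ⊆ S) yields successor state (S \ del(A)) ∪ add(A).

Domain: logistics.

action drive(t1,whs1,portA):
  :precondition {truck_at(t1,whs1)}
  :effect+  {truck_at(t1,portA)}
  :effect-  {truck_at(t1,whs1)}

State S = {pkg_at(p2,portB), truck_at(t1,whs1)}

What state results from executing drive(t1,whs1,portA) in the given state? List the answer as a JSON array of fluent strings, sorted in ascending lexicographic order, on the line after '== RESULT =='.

Compute (S \ del) ∪ add:
  pre ⊆ S: {truck_at(t1,whs1)} ⊆ S  — applicable
  S \ del = {pkg_at(p2,portB)}
  ∪ add   = {pkg_at(p2,portB), truck_at(t1,portA)}

== RESULT ==
["pkg_at(p2,portB)", "truck_at(t1,portA)"]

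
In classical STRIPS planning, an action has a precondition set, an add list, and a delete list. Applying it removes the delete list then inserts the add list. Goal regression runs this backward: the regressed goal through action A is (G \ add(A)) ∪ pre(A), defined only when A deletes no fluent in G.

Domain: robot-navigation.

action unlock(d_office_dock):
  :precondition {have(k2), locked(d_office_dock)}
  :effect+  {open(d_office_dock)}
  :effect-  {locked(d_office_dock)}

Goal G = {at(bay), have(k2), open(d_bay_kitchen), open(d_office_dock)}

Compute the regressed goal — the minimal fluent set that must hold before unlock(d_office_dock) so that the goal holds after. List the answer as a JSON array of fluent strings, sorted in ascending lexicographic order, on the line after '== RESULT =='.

Compute (G \ add) ∪ pre:
  G ∩ del = {}  (empty — regression defined)
  G \ add = {at(bay), have(k2), open(d_bay_kitchen), open(d_office_dock)} \ {open(d_office_dock)} = {at(bay), have(k2), open(d_bay_kitchen)}
  ∪ pre   = {at(bay), have(k2), open(d_bay_kitchen)} ∪ {have(k2), locked(d_office_dock)}
          = {at(bay), have(k2), locked(d_office_dock), open(d_bay_kitchen)}

== RESULT ==
["at(bay)", "have(k2)", "locked(d_office_dock)", "open(d_bay_kitchen)"]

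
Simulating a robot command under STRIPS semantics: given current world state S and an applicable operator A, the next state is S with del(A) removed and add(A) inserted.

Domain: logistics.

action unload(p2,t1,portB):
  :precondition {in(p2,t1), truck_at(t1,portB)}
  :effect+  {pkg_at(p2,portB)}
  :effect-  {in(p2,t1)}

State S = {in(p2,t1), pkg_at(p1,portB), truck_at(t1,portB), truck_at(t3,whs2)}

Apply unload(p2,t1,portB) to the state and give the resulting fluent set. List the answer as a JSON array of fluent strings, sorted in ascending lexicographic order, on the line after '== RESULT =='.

Compute (S \ del) ∪ add:
  pre ⊆ S: {in(p2,t1), truck_at(t1,portB)} ⊆ S  — applicable
  S \ del = {pkg_at(p1,portB), truck_at(t1,portB), truck_at(t3,whs2)}
  ∪ add   = {pkg_at(p1,portB), pkg_at(p2,portB), truck_at(t1,portB), truck_at(t3,whs2)}

== RESULT ==
["pkg_at(p1,portB)", "pkg_at(p2,portB)", "truck_at(t1,portB)", "truck_at(t3,whs2)"]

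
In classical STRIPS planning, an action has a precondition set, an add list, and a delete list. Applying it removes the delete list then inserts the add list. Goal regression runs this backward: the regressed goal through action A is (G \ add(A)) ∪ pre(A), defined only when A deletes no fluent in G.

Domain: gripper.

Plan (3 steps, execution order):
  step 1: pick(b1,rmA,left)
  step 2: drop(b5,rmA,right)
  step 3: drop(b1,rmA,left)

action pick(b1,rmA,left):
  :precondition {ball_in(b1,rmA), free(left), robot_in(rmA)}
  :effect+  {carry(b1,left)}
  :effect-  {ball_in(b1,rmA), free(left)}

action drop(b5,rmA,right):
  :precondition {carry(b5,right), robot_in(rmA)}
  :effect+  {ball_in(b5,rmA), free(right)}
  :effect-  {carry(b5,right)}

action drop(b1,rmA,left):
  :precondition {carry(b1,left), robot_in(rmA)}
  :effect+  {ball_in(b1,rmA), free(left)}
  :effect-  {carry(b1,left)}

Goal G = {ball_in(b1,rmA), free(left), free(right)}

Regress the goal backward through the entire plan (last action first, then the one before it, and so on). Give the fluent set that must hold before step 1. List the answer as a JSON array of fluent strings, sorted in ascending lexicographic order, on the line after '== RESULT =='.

Work backward from the goal:
  through step 3 (drop(b1,rmA,left)): drop {ball_in(b1,rmA), free(left)}, keep {free(right)}, require {carry(b1,left), robot_in(rmA)}
    → {carry(b1,left), free(right), robot_in(rmA)}
  through step 2 (drop(b5,rmA,right)): drop {free(right)}, keep {carry(b1,left), robot_in(rmA)}, require {carry(b5,right), robot_in(rmA)}
    → {carry(b1,left), carry(b5,right), robot_in(rmA)}
  through step 1 (pick(b1,rmA,left)): drop {carry(b1,left)}, keep {carry(b5,right), robot_in(rmA)}, require {ball_in(b1,rmA), free(left), robot_in(rmA)}
    → {ball_in(b1,rmA), carry(b5,right), free(left), robot_in(rmA)}

== RESULT ==
["ball_in(b1,rmA)", "carry(b5,right)", "free(left)", "robot_in(rmA)"]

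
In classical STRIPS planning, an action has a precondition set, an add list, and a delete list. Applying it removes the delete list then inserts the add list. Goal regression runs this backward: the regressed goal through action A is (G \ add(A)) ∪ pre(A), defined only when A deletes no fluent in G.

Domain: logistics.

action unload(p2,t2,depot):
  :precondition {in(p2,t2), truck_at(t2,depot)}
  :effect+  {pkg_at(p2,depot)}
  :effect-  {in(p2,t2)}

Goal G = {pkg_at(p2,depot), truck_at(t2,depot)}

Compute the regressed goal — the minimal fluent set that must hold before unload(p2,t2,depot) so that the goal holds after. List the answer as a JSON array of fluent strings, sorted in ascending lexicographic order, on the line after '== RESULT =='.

Regress:
  G ∩ del = {}  (empty — regression defined)
  G \ add = {pkg_at(p2,depot), truck_at(t2,depot)} \ {pkg_at(p2,depot)} = {truck_at(t2,depot)}
  ∪ pre   = {truck_at(t2,depot)} ∪ {in(p2,t2), truck_at(t2,depot)}
          = {in(p2,t2), truck_at(t2,depot)}

== RESULT ==
["in(p2,t2)", "truck_at(t2,depot)"]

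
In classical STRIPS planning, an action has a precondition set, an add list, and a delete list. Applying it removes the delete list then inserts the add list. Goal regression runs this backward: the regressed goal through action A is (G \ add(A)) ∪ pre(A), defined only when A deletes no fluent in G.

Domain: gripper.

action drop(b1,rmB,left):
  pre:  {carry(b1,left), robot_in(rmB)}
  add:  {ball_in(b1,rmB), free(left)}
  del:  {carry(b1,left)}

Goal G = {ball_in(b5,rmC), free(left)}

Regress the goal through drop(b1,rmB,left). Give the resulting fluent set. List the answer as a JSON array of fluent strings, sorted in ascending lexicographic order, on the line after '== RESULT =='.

Compute (G \ add) ∪ pre:
  G ∩ del = {}  (empty — regression defined)
  G \ add = {ball_in(b5,rmC), free(left)} \ {ball_in(b1,rmB), free(left)} = {ball_in(b5,rmC)}
  ∪ pre   = {ball_in(b5,rmC)} ∪ {carry(b1,left), robot_in(rmB)}
          = {ball_in(b5,rmC), carry(b1,left), robot_in(rmB)}

== RESULT ==
["ball_in(b5,rmC)", "carry(b1,left)", "robot_in(rmB)"]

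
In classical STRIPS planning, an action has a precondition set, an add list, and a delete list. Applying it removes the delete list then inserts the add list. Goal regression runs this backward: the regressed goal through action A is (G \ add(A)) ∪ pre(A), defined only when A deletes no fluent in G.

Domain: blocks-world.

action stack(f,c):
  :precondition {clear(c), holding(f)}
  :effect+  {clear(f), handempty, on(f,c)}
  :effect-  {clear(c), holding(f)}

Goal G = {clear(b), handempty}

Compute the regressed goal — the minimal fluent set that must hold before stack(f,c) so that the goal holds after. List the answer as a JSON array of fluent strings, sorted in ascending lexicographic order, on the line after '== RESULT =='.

Regress:
  G ∩ del = {}  (empty — regression defined)
  G \ add = {clear(b), handempty} \ {clear(f), handempty, on(f,c)} = {clear(b)}
  ∪ pre   = {clear(b)} ∪ {clear(c), holding(f)}
          = {clear(b), clear(c), holding(f)}

== RESULT ==
["clear(b)", "clear(c)", "holding(f)"]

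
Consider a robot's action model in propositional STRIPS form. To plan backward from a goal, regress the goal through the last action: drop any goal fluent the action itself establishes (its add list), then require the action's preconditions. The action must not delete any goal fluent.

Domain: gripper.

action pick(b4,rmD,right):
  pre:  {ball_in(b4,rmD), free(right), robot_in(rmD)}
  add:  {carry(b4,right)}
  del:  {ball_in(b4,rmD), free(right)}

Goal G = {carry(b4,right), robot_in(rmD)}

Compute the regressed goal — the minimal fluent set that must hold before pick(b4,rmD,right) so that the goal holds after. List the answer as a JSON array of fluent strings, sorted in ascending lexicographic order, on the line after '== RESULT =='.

Compute (G \ add) ∪ pre:
  G ∩ del = {}  (empty — regression defined)
  G \ add = {carry(b4,right), robot_in(rmD)} \ {carry(b4,right)} = {robot_in(rmD)}
  ∪ pre   = {robot_in(rmD)} ∪ {ball_in(b4,rmD), free(right), robot_in(rmD)}
          = {ball_in(b4,rmD), free(right), robot_in(rmD)}

== RESULT ==
["ball_in(b4,rmD)", "free(right)", "robot_in(rmD)"]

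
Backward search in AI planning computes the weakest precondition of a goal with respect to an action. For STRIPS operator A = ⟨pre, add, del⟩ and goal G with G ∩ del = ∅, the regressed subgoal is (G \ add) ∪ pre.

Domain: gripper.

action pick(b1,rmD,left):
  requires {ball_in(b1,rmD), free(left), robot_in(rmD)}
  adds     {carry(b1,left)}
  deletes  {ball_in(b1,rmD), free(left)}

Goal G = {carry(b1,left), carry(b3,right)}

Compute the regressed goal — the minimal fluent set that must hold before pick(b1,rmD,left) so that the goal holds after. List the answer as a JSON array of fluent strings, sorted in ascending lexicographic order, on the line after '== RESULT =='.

Regress:
  G ∩ del = {}  (empty — regression defined)
  G \ add = {carry(b1,left), carry(b3,right)} \ {carry(b1,left)} = {carry(b3,right)}
  ∪ pre   = {carry(b3,right)} ∪ {ball_in(b1,rmD), free(left), robot_in(rmD)}
          = {ball_in(b1,rmD), carry(b3,right), free(left), robot_in(rmD)}

== RESULT ==
["ball_in(b1,rmD)", "carry(b3,right)", "free(left)", "robot_in(rmD)"]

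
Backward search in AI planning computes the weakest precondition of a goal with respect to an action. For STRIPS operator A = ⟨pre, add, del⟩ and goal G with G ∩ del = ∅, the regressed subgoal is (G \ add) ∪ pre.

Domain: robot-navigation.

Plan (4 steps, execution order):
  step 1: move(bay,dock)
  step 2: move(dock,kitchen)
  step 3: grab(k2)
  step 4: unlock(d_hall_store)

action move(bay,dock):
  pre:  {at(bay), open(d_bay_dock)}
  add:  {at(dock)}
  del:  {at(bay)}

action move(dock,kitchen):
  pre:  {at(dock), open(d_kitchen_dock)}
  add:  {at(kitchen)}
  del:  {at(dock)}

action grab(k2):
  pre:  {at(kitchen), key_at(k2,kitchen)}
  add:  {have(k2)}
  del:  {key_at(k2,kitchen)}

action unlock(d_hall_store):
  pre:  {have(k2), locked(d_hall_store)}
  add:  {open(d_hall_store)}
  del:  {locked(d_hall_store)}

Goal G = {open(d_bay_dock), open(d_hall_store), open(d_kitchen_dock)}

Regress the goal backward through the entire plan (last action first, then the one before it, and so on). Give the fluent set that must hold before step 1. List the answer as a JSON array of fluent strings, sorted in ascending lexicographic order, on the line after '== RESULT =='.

Regress step by step:
  through step 4 (unlock(d_hall_store)): drop {open(d_hall_store)}, keep {open(d_bay_dock), open(d_kitchen_dock)}, require {have(k2), locked(d_hall_store)}
    → {have(k2), locked(d_hall_store), open(d_bay_dock), open(d_kitchen_dock)}
  through step 3 (grab(k2)): drop {have(k2)}, keep {locked(d_hall_store), open(d_bay_dock), open(d_kitchen_dock)}, require {at(kitchen), key_at(k2,kitchen)}
    → {at(kitchen), key_at(k2,kitchen), locked(d_hall_store), open(d_bay_dock), open(d_kitchen_dock)}
  through step 2 (move(dock,kitchen)): drop {at(kitchen)}, keep {key_at(k2,kitchen), locked(d_hall_store), open(d_bay_dock), open(d_kitchen_dock)}, require {at(dock), open(d_kitchen_dock)}
    → {at(dock), key_at(k2,kitchen), locked(d_hall_store), open(d_bay_dock), open(d_kitchen_dock)}
  through step 1 (move(bay,dock)): drop {at(dock)}, keep {key_at(k2,kitchen), locked(d_hall_store), open(d_bay_dock), open(d_kitchen_dock)}, require {at(bay), open(d_bay_dock)}
    → {at(bay), key_at(k2,kitchen), locked(d_hall_store), open(d_bay_dock), open(d_kitchen_dock)}

== RESULT ==
["at(bay)", "key_at(k2,kitchen)", "locked(d_hall_store)", "open(d_bay_dock)", "open(d_kitchen_dock)"]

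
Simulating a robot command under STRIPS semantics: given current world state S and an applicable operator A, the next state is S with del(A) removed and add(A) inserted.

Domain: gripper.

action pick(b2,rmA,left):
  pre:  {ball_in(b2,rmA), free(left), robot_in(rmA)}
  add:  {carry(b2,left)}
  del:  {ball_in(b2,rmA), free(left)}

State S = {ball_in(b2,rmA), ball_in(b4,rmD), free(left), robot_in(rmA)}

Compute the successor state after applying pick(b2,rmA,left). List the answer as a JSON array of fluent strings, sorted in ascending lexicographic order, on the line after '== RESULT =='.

Progress:
  pre ⊆ S: {ball_in(b2,rmA), free(left), robot_in(rmA)} ⊆ S  — applicable
  S \ del = {ball_in(b4,rmD), robot_in(rmA)}
  ∪ add   = {ball_in(b4,rmD), carry(b2,left), robot_in(rmA)}

== RESULT ==
["ball_in(b4,rmD)", "carry(b2,left)", "robot_in(rmA)"]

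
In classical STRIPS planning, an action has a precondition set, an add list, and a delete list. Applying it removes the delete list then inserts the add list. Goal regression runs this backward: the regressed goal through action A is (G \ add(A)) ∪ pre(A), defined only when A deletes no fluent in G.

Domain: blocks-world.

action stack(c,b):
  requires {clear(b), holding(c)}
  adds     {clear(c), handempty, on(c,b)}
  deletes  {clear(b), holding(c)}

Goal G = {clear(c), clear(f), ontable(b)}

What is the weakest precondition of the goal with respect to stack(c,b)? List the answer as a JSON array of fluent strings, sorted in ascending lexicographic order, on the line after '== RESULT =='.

Compute (G \ add) ∪ pre:
  G ∩ del = {}  (empty — regression defined)
  G \ add = {clear(c), clear(f), ontable(b)} \ {clear(c), handempty, on(c,b)} = {clear(f), ontable(b)}
  ∪ pre   = {clear(f), ontable(b)} ∪ {clear(b), holding(c)}
          = {clear(b), clear(f), holding(c), ontable(b)}

== RESULT ==
["clear(b)", "clear(f)", "holding(c)", "ontable(b)"]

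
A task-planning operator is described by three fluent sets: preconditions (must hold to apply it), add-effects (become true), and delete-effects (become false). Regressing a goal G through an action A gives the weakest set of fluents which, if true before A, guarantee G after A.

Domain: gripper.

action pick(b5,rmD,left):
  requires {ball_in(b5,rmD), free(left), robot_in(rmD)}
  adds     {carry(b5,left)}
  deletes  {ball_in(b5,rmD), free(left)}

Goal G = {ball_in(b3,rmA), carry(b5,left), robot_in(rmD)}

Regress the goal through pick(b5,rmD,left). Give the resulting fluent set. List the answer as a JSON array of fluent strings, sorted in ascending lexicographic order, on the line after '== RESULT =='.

Regress:
  G ∩ del = {}  (empty — regression defined)
  G \ add = {ball_in(b3,rmA), carry(b5,left), robot_in(rmD)} \ {carry(b5,left)} = {ball_in(b3,rmA), robot_in(rmD)}
  ∪ pre   = {ball_in(b3,rmA), robot_in(rmD)} ∪ {ball_in(b5,rmD), free(left), robot_in(rmD)}
          = {ball_in(b3,rmA), ball_in(b5,rmD), free(left), robot_in(rmD)}

== RESULT ==
["ball_in(b3,rmA)", "ball_in(b5,rmD)", "free(left)", "robot_in(rmD)"]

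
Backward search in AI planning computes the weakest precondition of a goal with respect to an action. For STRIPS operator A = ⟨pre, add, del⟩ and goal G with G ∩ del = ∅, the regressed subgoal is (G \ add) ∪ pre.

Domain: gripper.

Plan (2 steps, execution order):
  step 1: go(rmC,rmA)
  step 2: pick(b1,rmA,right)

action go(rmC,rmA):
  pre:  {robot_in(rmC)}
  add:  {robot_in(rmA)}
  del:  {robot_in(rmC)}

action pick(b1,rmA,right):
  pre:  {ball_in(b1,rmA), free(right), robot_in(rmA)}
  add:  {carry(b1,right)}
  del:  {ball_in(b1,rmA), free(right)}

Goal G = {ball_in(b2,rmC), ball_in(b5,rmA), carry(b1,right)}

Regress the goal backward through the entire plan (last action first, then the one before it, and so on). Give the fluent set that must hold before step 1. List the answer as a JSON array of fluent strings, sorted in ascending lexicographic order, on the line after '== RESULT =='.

Work backward from the goal:
  through step 2 (pick(b1,rmA,right)): drop {carry(b1,right)}, keep {ball_in(b2,rmC), ball_in(b5,rmA)}, require {ball_in(b1,rmA), free(right), robot_in(rmA)}
    → {ball_in(b1,rmA), ball_in(b2,rmC), ball_in(b5,rmA), free(right), robot_in(rmA)}
  through step 1 (go(rmC,rmA)): drop {robot_in(rmA)}, keep {ball_in(b1,rmA), ball_in(b2,rmC), ball_in(b5,rmA), free(right)}, require {robot_in(rmC)}
    → {ball_in(b1,rmA), ball_in(b2,rmC), ball_in(b5,rmA), free(right), robot_in(rmC)}

== RESULT ==
["ball_in(b1,rmA)", "ball_in(b2,rmC)", "ball_in(b5,rmA)", "free(right)", "robot_in(rmC)"]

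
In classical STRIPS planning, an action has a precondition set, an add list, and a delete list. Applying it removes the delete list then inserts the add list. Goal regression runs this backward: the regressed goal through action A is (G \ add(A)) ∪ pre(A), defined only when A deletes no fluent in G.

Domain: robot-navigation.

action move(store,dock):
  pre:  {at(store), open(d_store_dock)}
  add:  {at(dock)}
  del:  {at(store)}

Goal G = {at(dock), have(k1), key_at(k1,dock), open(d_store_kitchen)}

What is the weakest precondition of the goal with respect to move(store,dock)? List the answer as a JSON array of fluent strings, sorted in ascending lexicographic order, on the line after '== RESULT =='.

Regress:
  G ∩ del = {}  (empty — regression defined)
  G \ add = {at(dock), have(k1), key_at(k1,dock), open(d_store_kitchen)} \ {at(dock)} = {have(k1), key_at(k1,dock), open(d_store_kitchen)}
  ∪ pre   = {have(k1), key_at(k1,dock), open(d_store_kitchen)} ∪ {at(store), open(d_store_dock)}
          = {at(store), have(k1), key_at(k1,dock), open(d_store_dock), open(d_store_kitchen)}

== RESULT ==
["at(store)", "have(k1)", "key_at(k1,dock)", "open(d_store_dock)", "open(d_store_kitchen)"]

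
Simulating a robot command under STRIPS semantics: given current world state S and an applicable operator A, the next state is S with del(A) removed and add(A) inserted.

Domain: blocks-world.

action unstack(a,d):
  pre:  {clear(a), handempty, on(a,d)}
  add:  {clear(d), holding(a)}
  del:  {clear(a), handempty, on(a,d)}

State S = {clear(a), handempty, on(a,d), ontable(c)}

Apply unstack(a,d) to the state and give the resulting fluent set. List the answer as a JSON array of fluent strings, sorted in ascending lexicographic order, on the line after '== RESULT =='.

Compute (S \ del) ∪ add:
  pre ⊆ S: {clear(a), handempty, on(a,d)} ⊆ S  — applicable
  S \ del = {ontable(c)}
  ∪ add   = {clear(d), holding(a), ontable(c)}

== RESULT ==
["clear(d)", "holding(a)", "ontable(c)"]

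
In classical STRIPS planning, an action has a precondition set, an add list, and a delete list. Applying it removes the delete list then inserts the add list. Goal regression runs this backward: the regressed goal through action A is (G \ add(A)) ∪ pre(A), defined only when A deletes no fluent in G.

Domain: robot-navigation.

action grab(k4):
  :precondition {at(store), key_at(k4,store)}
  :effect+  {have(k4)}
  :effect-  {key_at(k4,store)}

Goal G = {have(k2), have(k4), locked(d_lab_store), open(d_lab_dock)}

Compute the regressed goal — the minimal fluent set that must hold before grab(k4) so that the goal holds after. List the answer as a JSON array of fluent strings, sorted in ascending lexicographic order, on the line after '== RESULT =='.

Regress:
  G ∩ del = {}  (empty — regression defined)
  G \ add = {have(k2), have(k4), locked(d_lab_store), open(d_lab_dock)} \ {have(k4)} = {have(k2), locked(d_lab_store), open(d_lab_dock)}
  ∪ pre   = {have(k2), locked(d_lab_store), open(d_lab_dock)} ∪ {at(store), key_at(k4,store)}
          = {at(store), have(k2), key_at(k4,store), locked(d_lab_store), open(d_lab_dock)}

== RESULT ==
["at(store)", "have(k2)", "key_at(k4,store)", "locked(d_lab_store)", "open(d_lab_dock)"]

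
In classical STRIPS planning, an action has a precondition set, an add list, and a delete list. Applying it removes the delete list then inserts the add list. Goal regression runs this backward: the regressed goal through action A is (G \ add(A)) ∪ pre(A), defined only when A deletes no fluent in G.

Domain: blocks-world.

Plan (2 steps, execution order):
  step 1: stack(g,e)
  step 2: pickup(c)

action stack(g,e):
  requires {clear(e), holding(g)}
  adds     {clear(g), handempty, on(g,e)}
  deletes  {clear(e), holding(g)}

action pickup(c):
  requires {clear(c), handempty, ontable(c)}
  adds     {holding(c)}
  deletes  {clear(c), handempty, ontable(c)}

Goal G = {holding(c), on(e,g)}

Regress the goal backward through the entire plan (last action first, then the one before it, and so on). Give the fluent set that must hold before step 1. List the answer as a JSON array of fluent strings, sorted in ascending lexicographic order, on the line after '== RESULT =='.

Work backward from the goal:
  through step 2 (pickup(c)): drop {holding(c)}, keep {on(e,g)}, require {clear(c), handempty, ontable(c)}
    → {clear(c), handempty, on(e,g), ontable(c)}
  through step 1 (stack(g,e)): drop {handempty}, keep {clear(c), on(e,g), ontable(c)}, require {clear(e), holding(g)}
    → {clear(c), clear(e), holding(g), on(e,g), ontable(c)}

== RESULT ==
["clear(c)", "clear(e)", "holding(g)", "on(e,g)", "ontable(c)"]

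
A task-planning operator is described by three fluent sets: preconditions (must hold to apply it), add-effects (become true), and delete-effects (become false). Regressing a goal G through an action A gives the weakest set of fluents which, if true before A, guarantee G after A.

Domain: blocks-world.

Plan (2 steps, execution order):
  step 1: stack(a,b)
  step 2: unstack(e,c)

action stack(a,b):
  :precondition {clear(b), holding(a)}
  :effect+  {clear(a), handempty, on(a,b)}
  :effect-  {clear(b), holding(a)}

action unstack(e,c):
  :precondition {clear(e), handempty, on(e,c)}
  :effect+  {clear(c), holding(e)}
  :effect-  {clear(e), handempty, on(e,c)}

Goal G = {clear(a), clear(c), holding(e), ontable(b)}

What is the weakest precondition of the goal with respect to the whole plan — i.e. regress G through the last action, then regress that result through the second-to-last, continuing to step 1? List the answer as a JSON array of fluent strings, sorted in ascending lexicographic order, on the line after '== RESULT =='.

Work backward from the goal:
  through step 2 (unstack(e,c)): drop {clear(c), holding(e)}, keep {clear(a), ontable(b)}, require {clear(e), handempty, on(e,c)}
    → {clear(a), clear(e), handempty, on(e,c), ontable(b)}
  through step 1 (stack(a,b)): drop {clear(a), handempty}, keep {clear(e), on(e,c), ontable(b)}, require {clear(b), holding(a)}
    → {clear(b), clear(e), holding(a), on(e,c), ontable(b)}

== RESULT ==
["clear(b)", "clear(e)", "holding(a)", "on(e,c)", "ontable(b)"]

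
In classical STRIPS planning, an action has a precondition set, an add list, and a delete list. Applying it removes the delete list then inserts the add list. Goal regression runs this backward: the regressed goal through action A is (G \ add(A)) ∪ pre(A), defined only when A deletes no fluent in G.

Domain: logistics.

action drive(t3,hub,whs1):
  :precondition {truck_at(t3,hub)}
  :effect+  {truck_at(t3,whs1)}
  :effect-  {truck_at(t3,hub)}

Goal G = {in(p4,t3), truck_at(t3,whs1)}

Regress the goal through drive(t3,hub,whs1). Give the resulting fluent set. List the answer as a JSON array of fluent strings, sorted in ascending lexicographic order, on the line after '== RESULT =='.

Compute (G \ add) ∪ pre:
  G ∩ del = {}  (empty — regression defined)
  G \ add = {in(p4,t3), truck_at(t3,whs1)} \ {truck_at(t3,whs1)} = {in(p4,t3)}
  ∪ pre   = {in(p4,t3)} ∪ {truck_at(t3,hub)}
          = {in(p4,t3), truck_at(t3,hub)}

== RESULT ==
["in(p4,t3)", "truck_at(t3,hub)"]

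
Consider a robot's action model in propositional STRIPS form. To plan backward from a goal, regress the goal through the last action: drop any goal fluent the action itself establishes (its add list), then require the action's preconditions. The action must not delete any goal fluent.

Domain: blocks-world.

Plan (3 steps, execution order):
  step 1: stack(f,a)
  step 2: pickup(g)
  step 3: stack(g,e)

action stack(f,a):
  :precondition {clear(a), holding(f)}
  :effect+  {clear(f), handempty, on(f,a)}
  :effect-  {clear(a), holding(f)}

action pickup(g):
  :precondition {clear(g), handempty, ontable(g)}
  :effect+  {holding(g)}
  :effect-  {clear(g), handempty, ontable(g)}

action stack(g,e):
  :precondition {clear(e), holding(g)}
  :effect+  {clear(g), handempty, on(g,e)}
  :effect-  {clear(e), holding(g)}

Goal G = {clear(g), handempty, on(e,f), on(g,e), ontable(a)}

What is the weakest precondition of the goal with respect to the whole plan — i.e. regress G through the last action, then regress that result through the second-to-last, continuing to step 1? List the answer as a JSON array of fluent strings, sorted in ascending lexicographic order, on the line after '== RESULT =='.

Regress step by step:
  through step 3 (stack(g,e)): drop {clear(g), handempty, on(g,e)}, keep {on(e,f), ontable(a)}, require {clear(e), holding(g)}
    → {clear(e), holding(g), on(e,f), ontable(a)}
  through step 2 (pickup(g)): drop {holding(g)}, keep {clear(e), on(e,f), ontable(a)}, require {clear(g), handempty, ontable(g)}
    → {clear(e), clear(g), handempty, on(e,f), ontable(a), ontable(g)}
  through step 1 (stack(f,a)): drop {handempty}, keep {clear(e), clear(g), on(e,f), ontable(a), ontable(g)}, require {clear(a), holding(f)}
    → {clear(a), clear(e), clear(g), holding(f), on(e,f), ontable(a), ontable(g)}

== RESULT ==
["clear(a)", "clear(e)", "clear(g)", "holding(f)", "on(e,f)", "ontable(a)", "ontable(g)"]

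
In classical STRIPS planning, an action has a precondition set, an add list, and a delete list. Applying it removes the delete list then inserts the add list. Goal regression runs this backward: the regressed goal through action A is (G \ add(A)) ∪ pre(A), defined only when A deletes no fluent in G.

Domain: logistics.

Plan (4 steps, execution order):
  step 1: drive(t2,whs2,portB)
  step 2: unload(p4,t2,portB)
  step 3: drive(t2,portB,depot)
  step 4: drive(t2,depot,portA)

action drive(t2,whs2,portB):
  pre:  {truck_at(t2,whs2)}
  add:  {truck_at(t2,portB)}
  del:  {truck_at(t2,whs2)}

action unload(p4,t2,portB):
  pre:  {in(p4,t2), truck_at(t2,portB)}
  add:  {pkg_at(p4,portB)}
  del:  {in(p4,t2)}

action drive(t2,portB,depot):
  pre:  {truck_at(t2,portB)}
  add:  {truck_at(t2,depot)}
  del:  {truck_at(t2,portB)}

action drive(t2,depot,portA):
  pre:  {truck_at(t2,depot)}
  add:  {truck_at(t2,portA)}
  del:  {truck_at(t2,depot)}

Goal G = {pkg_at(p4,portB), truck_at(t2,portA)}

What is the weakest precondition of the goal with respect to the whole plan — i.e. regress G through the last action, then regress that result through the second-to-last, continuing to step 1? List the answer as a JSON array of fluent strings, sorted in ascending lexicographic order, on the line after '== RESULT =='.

Regress step by step:
  through step 4 (drive(t2,depot,portA)): drop {truck_at(t2,portA)}, keep {pkg_at(p4,portB)}, require {truck_at(t2,depot)}
    → {pkg_at(p4,portB), truck_at(t2,depot)}
  through step 3 (drive(t2,portB,depot)): drop {truck_at(t2,depot)}, keep {pkg_at(p4,portB)}, require {truck_at(t2,portB)}
    → {pkg_at(p4,portB), truck_at(t2,portB)}
  through step 2 (unload(p4,t2,portB)): drop {pkg_at(p4,portB)}, keep {truck_at(t2,portB)}, require {in(p4,t2), truck_at(t2,portB)}
    → {in(p4,t2), truck_at(t2,portB)}
  through step 1 (drive(t2,whs2,portB)): drop {truck_at(t2,portB)}, keep {in(p4,t2)}, require {truck_at(t2,whs2)}
    → {in(p4,t2), truck_at(t2,whs2)}

== RESULT ==
["in(p4,t2)", "truck_at(t2,whs2)"]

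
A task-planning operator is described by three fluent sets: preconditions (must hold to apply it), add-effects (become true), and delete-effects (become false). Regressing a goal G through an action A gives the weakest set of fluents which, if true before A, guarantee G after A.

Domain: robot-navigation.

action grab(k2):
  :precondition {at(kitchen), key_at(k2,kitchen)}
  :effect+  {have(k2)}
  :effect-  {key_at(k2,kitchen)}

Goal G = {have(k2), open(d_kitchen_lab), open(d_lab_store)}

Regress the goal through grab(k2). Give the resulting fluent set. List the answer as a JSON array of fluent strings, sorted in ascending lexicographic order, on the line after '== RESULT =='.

Regress:
  G ∩ del = {}  (empty — regression defined)
  G \ add = {have(k2), open(d_kitchen_lab), open(d_lab_store)} \ {have(k2)} = {open(d_kitchen_lab), open(d_lab_store)}
  ∪ pre   = {open(d_kitchen_lab), open(d_lab_store)} ∪ {at(kitchen), key_at(k2,kitchen)}
          = {at(kitchen), key_at(k2,kitchen), open(d_kitchen_lab), open(d_lab_store)}

== RESULT ==
["at(kitchen)", "key_at(k2,kitchen)", "open(d_kitchen_lab)", "open(d_lab_store)"]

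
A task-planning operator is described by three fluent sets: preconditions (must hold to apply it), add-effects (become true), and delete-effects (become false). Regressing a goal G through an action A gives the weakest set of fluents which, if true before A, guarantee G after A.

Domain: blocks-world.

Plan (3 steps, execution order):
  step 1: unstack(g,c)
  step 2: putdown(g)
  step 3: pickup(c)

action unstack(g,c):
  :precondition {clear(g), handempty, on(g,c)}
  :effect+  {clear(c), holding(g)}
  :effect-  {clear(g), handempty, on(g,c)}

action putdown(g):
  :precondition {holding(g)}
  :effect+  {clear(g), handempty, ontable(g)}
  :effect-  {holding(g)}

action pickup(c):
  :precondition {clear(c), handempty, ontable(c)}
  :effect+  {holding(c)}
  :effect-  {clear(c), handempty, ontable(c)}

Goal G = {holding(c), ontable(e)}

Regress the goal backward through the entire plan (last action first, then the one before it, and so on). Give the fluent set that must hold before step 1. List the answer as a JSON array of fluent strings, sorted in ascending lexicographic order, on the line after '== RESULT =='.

Work backward from the goal:
  through step 3 (pickup(c)): drop {holding(c)}, keep {ontable(e)}, require {clear(c), handempty, ontable(c)}
    → {clear(c), handempty, ontable(c), ontable(e)}
  through step 2 (putdown(g)): drop {handempty}, keep {clear(c), ontable(c), ontable(e)}, require {holding(g)}
    → {clear(c), holding(g), ontable(c), ontable(e)}
  through step 1 (unstack(g,c)): drop {clear(c), holding(g)}, keep {ontable(c), ontable(e)}, require {clear(g), handempty, on(g,c)}
    → {clear(g), handempty, on(g,c), ontable(c), ontable(e)}

== RESULT ==
["clear(g)", "handempty", "on(g,c)", "ontable(c)", "ontable(e)"]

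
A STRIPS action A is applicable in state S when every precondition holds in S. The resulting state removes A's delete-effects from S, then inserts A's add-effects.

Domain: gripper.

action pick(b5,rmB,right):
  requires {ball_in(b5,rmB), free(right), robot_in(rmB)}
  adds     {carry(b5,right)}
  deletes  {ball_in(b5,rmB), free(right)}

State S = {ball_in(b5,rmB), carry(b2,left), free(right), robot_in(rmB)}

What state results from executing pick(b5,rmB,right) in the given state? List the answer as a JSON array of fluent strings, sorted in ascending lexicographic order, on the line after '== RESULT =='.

Progress:
  pre ⊆ S: {ball_in(b5,rmB), free(right), robot_in(rmB)} ⊆ S  — applicable
  S \ del = {carry(b2,left), robot_in(rmB)}
  ∪ add   = {carry(b2,left), carry(b5,right), robot_in(rmB)}

== RESULT ==
["carry(b2,left)", "carry(b5,right)", "robot_in(rmB)"]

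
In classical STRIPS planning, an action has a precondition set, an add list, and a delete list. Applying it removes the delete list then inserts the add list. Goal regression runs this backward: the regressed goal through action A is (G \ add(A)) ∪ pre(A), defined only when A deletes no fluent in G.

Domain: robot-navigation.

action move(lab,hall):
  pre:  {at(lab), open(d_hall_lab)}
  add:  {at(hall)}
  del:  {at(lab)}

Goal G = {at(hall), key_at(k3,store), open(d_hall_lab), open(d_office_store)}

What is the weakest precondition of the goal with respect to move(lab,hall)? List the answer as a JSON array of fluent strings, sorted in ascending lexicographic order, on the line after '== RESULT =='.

Compute (G \ add) ∪ pre:
  G ∩ del = {}  (empty — regression defined)
  G \ add = {at(hall), key_at(k3,store), open(d_hall_lab), open(d_office_store)} \ {at(hall)} = {key_at(k3,store), open(d_hall_lab), open(d_office_store)}
  ∪ pre   = {key_at(k3,store), open(d_hall_lab), open(d_office_store)} ∪ {at(lab), open(d_hall_lab)}
          = {at(lab), key_at(k3,store), open(d_hall_lab), open(d_office_store)}

== RESULT ==
["at(lab)", "key_at(k3,store)", "open(d_hall_lab)", "open(d_office_store)"]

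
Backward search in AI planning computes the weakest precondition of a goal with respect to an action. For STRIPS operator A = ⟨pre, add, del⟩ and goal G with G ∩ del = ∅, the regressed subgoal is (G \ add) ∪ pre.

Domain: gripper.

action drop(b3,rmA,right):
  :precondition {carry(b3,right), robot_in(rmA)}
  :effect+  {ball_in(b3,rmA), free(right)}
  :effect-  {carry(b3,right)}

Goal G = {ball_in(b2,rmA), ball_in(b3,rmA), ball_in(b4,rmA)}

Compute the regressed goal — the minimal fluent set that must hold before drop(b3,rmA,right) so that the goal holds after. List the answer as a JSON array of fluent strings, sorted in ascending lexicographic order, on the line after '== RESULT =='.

Regress:
  G ∩ del = {}  (empty — regression defined)
  G \ add = {ball_in(b2,rmA), ball_in(b3,rmA), ball_in(b4,rmA)} \ {ball_in(b3,rmA), free(right)} = {ball_in(b2,rmA), ball_in(b4,rmA)}
  ∪ pre   = {ball_in(b2,rmA), ball_in(b4,rmA)} ∪ {carry(b3,right), robot_in(rmA)}
          = {ball_in(b2,rmA), ball_in(b4,rmA), carry(b3,right), robot_in(rmA)}

== RESULT ==
["ball_in(b2,rmA)", "ball_in(b4,rmA)", "carry(b3,right)", "robot_in(rmA)"]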